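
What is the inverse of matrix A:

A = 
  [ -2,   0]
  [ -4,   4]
det(A) = (-2)(4) - (0)(-4) = -8
For a 2×2 matrix, A⁻¹ = (1/det(A)) · [[d, -b], [-c, a]]
    = (-1/8) · [[4, 0], [4, -2]]

A⁻¹ = 
  [-1/2,    0]
  [-1/2,  1/4]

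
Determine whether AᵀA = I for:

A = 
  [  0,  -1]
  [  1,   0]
Yes

AᵀA = 
  [  1,   0]
  [  0,   1]
= I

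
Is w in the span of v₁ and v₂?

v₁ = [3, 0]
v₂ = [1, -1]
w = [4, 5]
Yes

Form the augmented matrix and row-reduce:
[v₁|v₂|w] = 
  [  3,   1,   4]
  [  0,  -1,   5]
(already in echelon form — no row operations needed)

No row of the form [0 0 | nonzero], so the system is consistent. Back-substitution gives c₁ = 3, c₂ = -5: w = (3)·v₁ + (-5)·v₂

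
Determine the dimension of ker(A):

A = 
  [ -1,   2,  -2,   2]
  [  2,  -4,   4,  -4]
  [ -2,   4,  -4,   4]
nullity(A) = 3

Row reduce:
R2 → R2 + (2)·R1
R3 → R3 - (2)·R1
REF = 
  [ -1,   2,  -2,   2]
  [  0,   0,   0,   0]
  [  0,   0,   0,   0]
Pivot columns: 1 → 1 pivot.
rank(A) = 1, so nullity(A) = 4 - 1 = 3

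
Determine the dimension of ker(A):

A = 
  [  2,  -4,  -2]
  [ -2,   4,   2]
nullity(A) = 2

Row reduce:
R2 → R2 + (1)·R1
REF = 
  [  2,  -4,  -2]
  [  0,   0,   0]
Pivot columns: 1 → 1 pivot.
rank(A) = 1, so nullity(A) = 3 - 1 = 2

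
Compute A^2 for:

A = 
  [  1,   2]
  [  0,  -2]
A² = A·A:
A²[1,1] = (1)(1) + (2)(0) = 1
A²[1,2] = (1)(2) + (2)(-2) = -2
A²[2,1] = (0)(1) + (-2)(0) = 0
A²[2,2] = (0)(2) + (-2)(-2) = 4
A² = 
  [  1,  -2]
  [  0,   4]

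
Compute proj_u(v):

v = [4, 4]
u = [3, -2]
proj_u(v) = [12/13, -8/13]

v·u = (4)(3) + (4)(-2) = 4
u·u = (3)² + (-2)² = 13
proj_u(v) = (v·u / u·u) × u = (4/13) × u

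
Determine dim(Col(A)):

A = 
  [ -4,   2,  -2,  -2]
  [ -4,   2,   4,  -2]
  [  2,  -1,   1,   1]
Row reduce:
R2 → R2 - (1)·R1
R3 → R3 + (1/2)·R1
REF = 
  [ -4,   2,  -2,  -2]
  [  0,   0,   6,   0]
  [  0,   0,   0,   0]
Pivot columns: 1, 3 → 2 pivots.
dim(Col(A)) = number of pivot columns = 2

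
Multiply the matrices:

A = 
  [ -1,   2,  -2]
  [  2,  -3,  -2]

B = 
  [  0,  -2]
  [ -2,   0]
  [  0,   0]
A is 2×3 and B is 3×2, so AB is 2×2. Each entry is (row of A)·(column of B):
AB[1,1] = (-1)(0) + (2)(-2) + (-2)(0) = -4
AB[1,2] = (-1)(-2) + (2)(0) + (-2)(0) = 2
AB[2,1] = (2)(0) + (-3)(-2) + (-2)(0) = 6
AB[2,2] = (2)(-2) + (-3)(0) + (-2)(0) = -4

AB = 
  [ -4,   2]
  [  6,  -4]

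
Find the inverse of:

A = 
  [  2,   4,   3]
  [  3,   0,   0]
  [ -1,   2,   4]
det(A) = (2)·((0)(4) - (0)(2)) - (4)·((3)(4) - (0)(-1)) + (3)·((3)(2) - (0)(-1))
  = (2)(0) - (4)(12) + (3)(6)
  = -30
det(A) = -30 ≠ 0, so A is invertible.

Cofactors Cᵢⱼ = (-1)ⁱ⁺ʲ·Mᵢⱼ:
C = 
  [  0, -12,   6]
  [-10,  11,  -8]
  [  0,   9, -12]

adj(A) = Cᵀ:
adj(A) = 
  [  0, -10,   0]
  [-12,  11,   9]
  [  6,  -8, -12]

A⁻¹ = (-1/30) · adj(A):
A⁻¹ = 
  [     0,    1/3,      0]
  [   2/5, -11/30,  -3/10]
  [  -1/5,   4/15,    2/5]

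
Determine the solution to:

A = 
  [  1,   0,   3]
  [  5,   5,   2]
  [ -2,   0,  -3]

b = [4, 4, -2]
Row reduce the augmented matrix [A|b]:
R2 → R2 - (5)·R1
R3 → R3 + (2)·R1
REF = 
  [  1,   0,   3,   4]
  [  0,   5, -13, -16]
  [  0,   0,   3,   6]

Back-substitution:
x₃ = 6 / 3 = 2
x₂ = (-16 - (-13)(2)) / 5 = 2
x₁ = (4 - (0)(2) - (3)(2)) / 1 = -2

x = [-2, 2, 2]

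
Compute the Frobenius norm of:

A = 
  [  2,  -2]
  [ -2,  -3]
||A||_F = 4.583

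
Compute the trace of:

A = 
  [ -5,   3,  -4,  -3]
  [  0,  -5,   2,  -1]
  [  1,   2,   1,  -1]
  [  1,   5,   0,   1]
-8

tr(A) = -5 + -5 + 1 + 1 = -8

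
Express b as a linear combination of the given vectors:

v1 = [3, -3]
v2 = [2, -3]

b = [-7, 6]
c1 = -3, c2 = 1

b = -3·v1 + 1·v2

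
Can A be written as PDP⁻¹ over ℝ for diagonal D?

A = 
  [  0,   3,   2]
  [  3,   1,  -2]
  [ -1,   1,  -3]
No

Characteristic polynomial: det(λI - A) = λ³ + 2λ² - 8λ - 41
By the rational root theorem any rational root is an integer dividing 41; none of those is a root, so p(λ) has no rational roots and hence (being an irreducible cubic) no repeated roots.
Discriminant of the cubic: Δ = -29963
Δ < 0 ⇒ one real eigenvalue and a complex-conjugate pair: λ ≈ 3.538, -2.769 + 1.981i, -2.769 - 1.981i
Has complex eigenvalues (not diagonalizable over ℝ).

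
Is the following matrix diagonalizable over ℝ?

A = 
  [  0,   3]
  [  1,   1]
Yes

tr(A) = 1, det(A) = -3
Characteristic polynomial: λ² - tr(A)λ + det(A) = λ² - λ - 3
λ² - λ - 3 = 0  ⇒  λ = (1 ± √((-1)² - 4·(-3)))/2 = (1 ± √(13))/2
  = (1 + √13)/2,  (1 - √13)/2
Eigenvalues: (1 + √13)/2, (1 - √13)/2  (≈ 2.303, -1.303)
The two irrational eigenvalues are distinct (simple), so each has alg. mult. = geom. mult. = 1.
Sum of geometric multiplicities equals n, so A has n independent eigenvectors.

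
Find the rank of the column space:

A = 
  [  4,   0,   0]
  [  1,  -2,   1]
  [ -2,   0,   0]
dim(Col(A)) = 2

Row reduce:
R2 → R2 - (1/4)·R1
R3 → R3 + (1/2)·R1
REF = 
  [  4,   0,   0]
  [  0,  -2,   1]
  [  0,   0,   0]
Pivot columns: 1, 2 → 2 pivots.
dim(Col(A)) = number of pivot columns = 2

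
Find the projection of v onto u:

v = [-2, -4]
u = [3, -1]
v·u = (-2)(3) + (-4)(-1) = -2
u·u = (3)² + (-1)² = 10
proj_u(v) = (v·u / u·u) × u = (-2/10) × u = (-1/5) × u

proj_u(v) = [-3/5, 1/5]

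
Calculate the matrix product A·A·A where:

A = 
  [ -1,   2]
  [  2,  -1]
A^3 = 
  [-13,  14]
  [ 14, -13]

A² = A·A:
A²[1,1] = (-1)(-1) + (2)(2) = 5
A²[1,2] = (-1)(2) + (2)(-1) = -4
A²[2,1] = (2)(-1) + (-1)(2) = -4
A²[2,2] = (2)(2) + (-1)(-1) = 5
A² = 
  [  5,  -4]
  [ -4,   5]

A^3 = A^2·A:
A^3[1,1] = (5)(-1) + (-4)(2) = -13
A^3[1,2] = (5)(2) + (-4)(-1) = 14
A^3[2,1] = (-4)(-1) + (5)(2) = 14
A^3[2,2] = (-4)(2) + (5)(-1) = -13
A^3 = 
  [-13,  14]
  [ 14, -13]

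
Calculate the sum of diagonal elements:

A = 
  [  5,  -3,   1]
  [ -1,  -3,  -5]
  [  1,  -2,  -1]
1

tr(A) = 5 + -3 + -1 = 1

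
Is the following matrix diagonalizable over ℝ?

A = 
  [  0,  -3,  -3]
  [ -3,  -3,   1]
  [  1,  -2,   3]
No

Characteristic polynomial: det(λI - A) = λ³ - 13λ + 57
By the rational root theorem any rational root is an integer dividing 57; none of those is a root, so p(λ) has no rational roots and hence (being an irreducible cubic) no repeated roots.
Discriminant of the cubic: Δ = -78935
Δ < 0 ⇒ one real eigenvalue and a complex-conjugate pair: λ ≈ -4.951, 2.476 + 2.32i, 2.476 - 2.32i
Has complex eigenvalues (not diagonalizable over ℝ).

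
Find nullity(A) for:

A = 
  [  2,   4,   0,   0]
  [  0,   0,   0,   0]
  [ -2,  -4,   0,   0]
nullity(A) = 3

Row reduce:
R3 → R3 + (1)·R1
REF = 
  [  2,   4,   0,   0]
  [  0,   0,   0,   0]
  [  0,   0,   0,   0]
Pivot columns: 1 → 1 pivot.
rank(A) = 1, so nullity(A) = 4 - 1 = 3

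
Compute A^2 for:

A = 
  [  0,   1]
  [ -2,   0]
A² = A·A:
A²[1,1] = (0)(0) + (1)(-2) = -2
A²[1,2] = (0)(1) + (1)(0) = 0
A²[2,1] = (-2)(0) + (0)(-2) = 0
A²[2,2] = (-2)(1) + (0)(0) = -2
A² = 
  [ -2,   0]
  [  0,  -2]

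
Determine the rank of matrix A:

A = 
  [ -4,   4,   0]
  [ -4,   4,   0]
rank(A) = 1

Row reduce:
R2 → R2 - (1)·R1
REF = 
  [ -4,   4,   0]
  [  0,   0,   0]
Pivot columns: 1 → 1 pivot.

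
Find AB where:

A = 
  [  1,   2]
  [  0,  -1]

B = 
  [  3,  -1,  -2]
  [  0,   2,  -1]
A is 2×2 and B is 2×3, so AB is 2×3. Each entry is (row of A)·(column of B):
AB[1,1] = (1)(3) + (2)(0) = 3
AB[1,2] = (1)(-1) + (2)(2) = 3
AB[1,3] = (1)(-2) + (2)(-1) = -4
AB[2,1] = (0)(3) + (-1)(0) = 0
AB[2,2] = (0)(-1) + (-1)(2) = -2
AB[2,3] = (0)(-2) + (-1)(-1) = 1

AB = 
  [  3,   3,  -4]
  [  0,  -2,   1]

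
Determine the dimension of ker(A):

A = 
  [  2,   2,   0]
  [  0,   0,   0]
nullity(A) = 2

Row reduce:
(no row operations needed)
REF = 
  [  2,   2,   0]
  [  0,   0,   0]
Pivot columns: 1 → 1 pivot.
rank(A) = 1, so nullity(A) = 3 - 1 = 2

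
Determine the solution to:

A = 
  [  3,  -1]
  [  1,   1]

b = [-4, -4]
x = [-2, -2]

Row reduce the augmented matrix [A|b]:
R2 → R2 - (1/3)·R1
REF = 
  [   3,   -1,   -4]
  [   0,  4/3, -8/3]

Back-substitution:
x₂ = (-8/3) / (4/3) = -2
x₁ = (-4 - (-1)(-2)) / 3 = -2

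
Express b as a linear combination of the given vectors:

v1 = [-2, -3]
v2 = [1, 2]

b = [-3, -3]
c1 = 3, c2 = 3

b = 3·v1 + 3·v2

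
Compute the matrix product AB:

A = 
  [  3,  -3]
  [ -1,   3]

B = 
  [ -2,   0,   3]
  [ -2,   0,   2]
A is 2×2 and B is 2×3, so AB is 2×3. Each entry is (row of A)·(column of B):
AB[1,1] = (3)(-2) + (-3)(-2) = 0
AB[1,2] = (3)(0) + (-3)(0) = 0
AB[1,3] = (3)(3) + (-3)(2) = 3
AB[2,1] = (-1)(-2) + (3)(-2) = -4
AB[2,2] = (-1)(0) + (3)(0) = 0
AB[2,3] = (-1)(3) + (3)(2) = 3

AB = 
  [  0,   0,   3]
  [ -4,   0,   3]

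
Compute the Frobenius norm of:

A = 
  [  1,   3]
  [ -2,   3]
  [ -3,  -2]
||A||_F = 6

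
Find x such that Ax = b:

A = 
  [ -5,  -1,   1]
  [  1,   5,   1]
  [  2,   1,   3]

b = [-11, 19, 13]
x = [2, 3, 2]

Row reduce the augmented matrix [A|b]:
R2 → R2 + (1/5)·R1
R3 → R3 + (2/5)·R1
R3 → R3 - (1/8)·R2
REF = 
  [  -5,   -1,    1,  -11]
  [   0, 24/5,  6/5, 84/5]
  [   0,    0, 13/4, 13/2]

Back-substitution:
x₃ = (13/2) / (13/4) = 2
x₂ = (84/5 - (6/5)(2)) / (24/5) = 3
x₁ = (-11 - (-1)(3) - (1)(2)) / (-5) = 2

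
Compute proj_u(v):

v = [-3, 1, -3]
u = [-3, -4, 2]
v·u = (-3)(-3) + (1)(-4) + (-3)(2) = -1
u·u = (-3)² + (-4)² + (2)² = 29
proj_u(v) = (v·u / u·u) × u = (-1/29) × u

proj_u(v) = [3/29, 4/29, -2/29]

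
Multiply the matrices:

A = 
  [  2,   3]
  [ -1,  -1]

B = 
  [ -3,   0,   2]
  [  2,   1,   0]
A is 2×2 and B is 2×3, so AB is 2×3. Each entry is (row of A)·(column of B):
AB[1,1] = (2)(-3) + (3)(2) = 0
AB[1,2] = (2)(0) + (3)(1) = 3
AB[1,3] = (2)(2) + (3)(0) = 4
AB[2,1] = (-1)(-3) + (-1)(2) = 1
AB[2,2] = (-1)(0) + (-1)(1) = -1
AB[2,3] = (-1)(2) + (-1)(0) = -2

AB = 
  [  0,   3,   4]
  [  1,  -1,  -2]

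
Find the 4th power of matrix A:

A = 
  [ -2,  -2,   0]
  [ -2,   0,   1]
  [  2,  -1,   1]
A² = A·A:
A²[1,1] = (-2)(-2) + (-2)(-2) + (0)(2) = 8
A²[1,2] = (-2)(-2) + (-2)(0) + (0)(-1) = 4
A²[1,3] = (-2)(0) + (-2)(1) + (0)(1) = -2
A²[2,1] = (-2)(-2) + (0)(-2) + (1)(2) = 6
A²[2,2] = (-2)(-2) + (0)(0) + (1)(-1) = 3
A²[2,3] = (-2)(0) + (0)(1) + (1)(1) = 1
A²[3,1] = (2)(-2) + (-1)(-2) + (1)(2) = 0
A²[3,2] = (2)(-2) + (-1)(0) + (1)(-1) = -5
A²[3,3] = (2)(0) + (-1)(1) + (1)(1) = 0
A² = 
  [  8,   4,  -2]
  [  6,   3,   1]
  [  0,  -5,   0]

A^3 = A^2·A:
A^3[1,1] = (8)(-2) + (4)(-2) + (-2)(2) = -28
A^3[1,2] = (8)(-2) + (4)(0) + (-2)(-1) = -14
A^3[1,3] = (8)(0) + (4)(1) + (-2)(1) = 2
A^3[2,1] = (6)(-2) + (3)(-2) + (1)(2) = -16
A^3[2,2] = (6)(-2) + (3)(0) + (1)(-1) = -13
A^3[2,3] = (6)(0) + (3)(1) + (1)(1) = 4
A^3[3,1] = (0)(-2) + (-5)(-2) + (0)(2) = 10
A^3[3,2] = (0)(-2) + (-5)(0) + (0)(-1) = 0
A^3[3,3] = (0)(0) + (-5)(1) + (0)(1) = -5
A^3 = 
  [-28, -14,   2]
  [-16, -13,   4]
  [ 10,   0,  -5]

A^4 = A^3·A:
A^4[1,1] = (-28)(-2) + (-14)(-2) + (2)(2) = 88
A^4[1,2] = (-28)(-2) + (-14)(0) + (2)(-1) = 54
A^4[1,3] = (-28)(0) + (-14)(1) + (2)(1) = -12
A^4[2,1] = (-16)(-2) + (-13)(-2) + (4)(2) = 66
A^4[2,2] = (-16)(-2) + (-13)(0) + (4)(-1) = 28
A^4[2,3] = (-16)(0) + (-13)(1) + (4)(1) = -9
A^4[3,1] = (10)(-2) + (0)(-2) + (-5)(2) = -30
A^4[3,2] = (10)(-2) + (0)(0) + (-5)(-1) = -15
A^4[3,3] = (10)(0) + (0)(1) + (-5)(1) = -5
A^4 = 
  [ 88,  54, -12]
  [ 66,  28,  -9]
  [-30, -15,  -5]

Therefore
A^4 = 
  [ 88,  54, -12]
  [ 66,  28,  -9]
  [-30, -15,  -5]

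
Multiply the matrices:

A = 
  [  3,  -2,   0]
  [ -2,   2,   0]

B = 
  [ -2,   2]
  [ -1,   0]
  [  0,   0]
AB = 
  [ -4,   6]
  [  2,  -4]

A is 2×3 and B is 3×2, so AB is 2×2. Each entry is (row of A)·(column of B):
AB[1,1] = (3)(-2) + (-2)(-1) + (0)(0) = -4
AB[1,2] = (3)(2) + (-2)(0) + (0)(0) = 6
AB[2,1] = (-2)(-2) + (2)(-1) + (0)(0) = 2
AB[2,2] = (-2)(2) + (2)(0) + (0)(0) = -4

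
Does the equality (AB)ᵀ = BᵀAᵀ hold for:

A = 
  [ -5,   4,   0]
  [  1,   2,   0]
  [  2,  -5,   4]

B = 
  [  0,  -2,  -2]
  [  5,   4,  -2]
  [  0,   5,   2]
Yes

(AB)ᵀ = 
  [ 20,  10, -25]
  [ 26,   6,  -4]
  [  2,  -6,  14]

BᵀAᵀ = 
  [ 20,  10, -25]
  [ 26,   6,  -4]
  [  2,  -6,  14]

Both sides are equal — this is the standard identity (AB)ᵀ = BᵀAᵀ, which holds for all A, B.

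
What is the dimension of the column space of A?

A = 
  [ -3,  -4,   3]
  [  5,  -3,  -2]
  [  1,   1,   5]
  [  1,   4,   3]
Row reduce:
R2 → R2 + (5/3)·R1
R3 → R3 + (1/3)·R1
R4 → R4 + (1/3)·R1
R3 → R3 - (1/29)·R2
R4 → R4 + (8/29)·R2
R4 → R4 - (140/171)·R3
REF = 
  [    -3,     -4,      3]
  [     0,  -29/3,      3]
  [     0,      0, 171/29]
  [     0,      0,      0]
Pivot columns: 1, 2, 3 → 3 pivots.
dim(Col(A)) = number of pivot columns = 3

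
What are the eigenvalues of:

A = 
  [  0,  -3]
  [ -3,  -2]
tr(A) = -2, det(A) = -9
Characteristic polynomial: λ² - tr(A)λ + det(A) = λ² + 2λ - 9
λ² + 2λ - 9 = 0  ⇒  λ = (-2 ± √((2)² - 4·(-9)))/2 = (-2 ± √(40))/2
  = -1 + √10,  -1 - √10

λ = -1 + √10, -1 - √10  (≈ 2.162, -4.162)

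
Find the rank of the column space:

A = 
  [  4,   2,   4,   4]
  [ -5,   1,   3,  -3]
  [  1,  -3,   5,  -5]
dim(Col(A)) = 3

Row reduce:
R2 → R2 + (5/4)·R1
R3 → R3 - (1/4)·R1
R3 → R3 + (1)·R2
REF = 
  [  4,   2,   4,   4]
  [  0, 7/2,   8,   2]
  [  0,   0,  12,  -4]
Pivot columns: 1, 2, 3 → 3 pivots.
dim(Col(A)) = number of pivot columns = 3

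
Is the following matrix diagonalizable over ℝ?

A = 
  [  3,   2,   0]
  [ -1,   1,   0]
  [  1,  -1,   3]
No

Characteristic polynomial: det(λI - A) = λ³ - 7λ² + 17λ - 15
Testing integer divisors of the constant term: p(3) = 0, so (λ - 3) is a factor:
p(λ) = (λ - 3)(λ² - 4λ + 5)
λ² - 4λ + 5 = 0  ⇒  λ = (4 ± √((-4)² - 4·(5)))/2 = (4 ± √(-4))/2
  = 2 + i,  2 - i
Eigenvalues: 3, 2 + i, 2 - i  (≈ 3, 2 + 1i, 2 - 1i)
Has complex eigenvalues (not diagonalizable over ℝ).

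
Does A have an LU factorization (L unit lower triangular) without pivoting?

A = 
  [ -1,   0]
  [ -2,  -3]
Yes.
A[1,1] = -1 ≠ 0, so Gaussian elimination proceeds without a row swap: multiplier ℓ₂₁ = (-2)/(-1) = 2, and U[2,2] = -3 - (2)(0) = -3.
L = 
  [  1,   0]
  [  2,   1]
U = 
  [ -1,   0]
  [  0,  -3]
Check row 2 of LU: [(2)(-1), (2)(0) + (-3)] = [-2, -3] = row 2 of A ✓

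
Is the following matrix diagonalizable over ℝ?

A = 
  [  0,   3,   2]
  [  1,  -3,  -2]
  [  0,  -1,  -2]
Yes

Characteristic polynomial: det(λI - A) = λ³ + 5λ² + λ - 4
By the rational root theorem any rational root is an integer dividing 4; none of those is a root, so p(λ) has no rational roots and hence (being an irreducible cubic) no repeated roots.
Discriminant of the cubic: Δ = 1229
Δ > 0 ⇒ three distinct real eigenvalues: λ ≈ -4.593, -1.159, 0.7515
Three distinct real eigenvalues, so A has 3 independent eigenvectors.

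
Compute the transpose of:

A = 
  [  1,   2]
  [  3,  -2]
Aᵀ = 
  [  1,   3]
  [  2,  -2]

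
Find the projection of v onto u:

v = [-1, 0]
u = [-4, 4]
v·u = (-1)(-4) + (0)(4) = 4
u·u = (-4)² + (4)² = 32
proj_u(v) = (v·u / u·u) × u = (4/32) × u = (1/8) × u

proj_u(v) = [-1/2, 1/2]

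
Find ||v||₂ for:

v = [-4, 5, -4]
7.55

||v||₂ = √((-4)² + (5)² + (-4)²) = √57 = 7.55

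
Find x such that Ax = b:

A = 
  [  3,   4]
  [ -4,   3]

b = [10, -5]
Row reduce the augmented matrix [A|b]:
R2 → R2 + (4/3)·R1
REF = 
  [   3,    4,   10]
  [   0, 25/3, 25/3]

Back-substitution:
x₂ = (25/3) / (25/3) = 1
x₁ = (10 - (4)(1)) / 3 = 2

x = [2, 1]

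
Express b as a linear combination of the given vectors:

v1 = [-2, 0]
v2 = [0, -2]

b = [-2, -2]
c1 = 1, c2 = 1

b = 1·v1 + 1·v2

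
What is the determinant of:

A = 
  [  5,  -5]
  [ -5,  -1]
-30

For a 2×2 matrix, det = ad - bc = (5)(-1) - (-5)(-5) = -30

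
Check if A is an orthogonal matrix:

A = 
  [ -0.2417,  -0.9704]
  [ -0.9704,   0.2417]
Yes

AᵀA = 
  [  1.0001,   0]
  [  0,   1.0001]
≈ I (equal to I up to the 4-dp rounding of the entries)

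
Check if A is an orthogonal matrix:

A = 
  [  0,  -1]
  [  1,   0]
Yes

AᵀA = 
  [  1,   0]
  [  0,   1]
= I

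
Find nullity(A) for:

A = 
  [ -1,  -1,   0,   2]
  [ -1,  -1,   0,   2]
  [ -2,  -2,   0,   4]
nullity(A) = 3

Row reduce:
R2 → R2 - (1)·R1
R3 → R3 - (2)·R1
REF = 
  [ -1,  -1,   0,   2]
  [  0,   0,   0,   0]
  [  0,   0,   0,   0]
Pivot columns: 1 → 1 pivot.
rank(A) = 1, so nullity(A) = 4 - 1 = 3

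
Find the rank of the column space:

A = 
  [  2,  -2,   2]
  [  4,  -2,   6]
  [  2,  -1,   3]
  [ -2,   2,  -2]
dim(Col(A)) = 2

Row reduce:
R2 → R2 - (2)·R1
R3 → R3 - (1)·R1
R4 → R4 + (1)·R1
R3 → R3 - (1/2)·R2
REF = 
  [  2,  -2,   2]
  [  0,   2,   2]
  [  0,   0,   0]
  [  0,   0,   0]
Pivot columns: 1, 2 → 2 pivots.
dim(Col(A)) = number of pivot columns = 2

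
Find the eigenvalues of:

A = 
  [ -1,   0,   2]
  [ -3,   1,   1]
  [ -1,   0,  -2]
Characteristic polynomial: det(λI - A) = λ³ + 2λ² + λ - 4
Testing integer divisors of the constant term: p(1) = 0, so (λ - 1) is a factor:
p(λ) = (λ - 1)(λ² + 3λ + 4)
λ² + 3λ + 4 = 0  ⇒  λ = (-3 ± √((3)² - 4·(4)))/2 = (-3 ± √(-7))/2
  = (-3 + i√7)/2,  (-3 - i√7)/2

λ = 1, (-3 + i√7)/2, (-3 - i√7)/2  (≈ 1, -1.5 + 1.323i, -1.5 - 1.323i)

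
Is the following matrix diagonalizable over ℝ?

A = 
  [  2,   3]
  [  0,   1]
Yes

tr(A) = 3, det(A) = 2
Characteristic polynomial: λ² - tr(A)λ + det(A) = λ² - 3λ + 2
λ² - 3λ + 2 = (λ - 1)(λ - 2)
Eigenvalues: 2, 1
λ=1: alg. mult. = 1, geom. mult. = 2 - rank(A - (1)I) = 2 - 1 = 1
λ=2: alg. mult. = 1, geom. mult. = 2 - rank(A - (2)I) = 2 - 1 = 1
Sum of geometric multiplicities equals n, so A has n independent eigenvectors.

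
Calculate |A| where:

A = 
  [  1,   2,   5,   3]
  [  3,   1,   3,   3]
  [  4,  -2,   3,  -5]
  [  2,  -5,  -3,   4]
Cofactor expansion along row 1: det(A) = a₁₁M₁₁ - a₁₂M₁₂ + a₁₃M₁₃ - a₁₄M₁₄

M₁₁ = det[[1, 3, 3]; [-2, 3, -5]; [-5, -3, 4]]
  = (1)·((3)(4) - (-5)(-3)) - (3)·((-2)(4) - (-5)(-5)) + (3)·((-2)(-3) - (3)(-5))
  = (1)(-3) - (3)(-33) + (3)(21)
  = 159
M₁₂ = det[[3, 3, 3]; [4, 3, -5]; [2, -3, 4]]
  = (3)·((3)(4) - (-5)(-3)) - (3)·((4)(4) - (-5)(2)) + (3)·((4)(-3) - (3)(2))
  = (3)(-3) - (3)(26) + (3)(-18)
  = -141
M₁₃ = det[[3, 1, 3]; [4, -2, -5]; [2, -5, 4]]
  = (3)·((-2)(4) - (-5)(-5)) - (1)·((4)(4) - (-5)(2)) + (3)·((4)(-5) - (-2)(2))
  = (3)(-33) - (1)(26) + (3)(-16)
  = -173
M₁₄ = det[[3, 1, 3]; [4, -2, 3]; [2, -5, -3]]
  = (3)·((-2)(-3) - (3)(-5)) - (1)·((4)(-3) - (3)(2)) + (3)·((4)(-5) - (-2)(2))
  = (3)(21) - (1)(-18) + (3)(-16)
  = 33

det(A) = (1)(159) - (2)(-141) + (5)(-173) - (3)(33) = -523

det(A) = -523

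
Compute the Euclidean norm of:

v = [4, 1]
4.123

||v||₂ = √((4)² + (1)²) = √17 = 4.123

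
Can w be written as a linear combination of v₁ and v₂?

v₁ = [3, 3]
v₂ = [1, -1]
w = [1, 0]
Yes

Form the augmented matrix and row-reduce:
[v₁|v₂|w] = 
  [  3,   1,   1]
  [  3,  -1,   0]
R2 → R2 - (1)·R1
REF = 
  [  3,   1,   1]
  [  0,  -2,  -1]

No row of the form [0 0 | nonzero], so the system is consistent. Back-substitution gives c₁ = 1/6, c₂ = 1/2: w = (1/6)·v₁ + (1/2)·v₂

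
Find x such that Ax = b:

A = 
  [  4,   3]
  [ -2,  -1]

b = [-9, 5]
Row reduce the augmented matrix [A|b]:
R2 → R2 + (1/2)·R1
REF = 
  [  4,   3,  -9]
  [  0, 1/2, 1/2]

Back-substitution:
x₂ = (1/2) / (1/2) = 1
x₁ = (-9 - (3)(1)) / 4 = -3

x = [-3, 1]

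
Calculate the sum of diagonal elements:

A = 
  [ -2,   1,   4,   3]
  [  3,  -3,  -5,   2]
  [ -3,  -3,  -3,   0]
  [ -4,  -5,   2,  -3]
-11

tr(A) = -2 + -3 + -3 + -3 = -11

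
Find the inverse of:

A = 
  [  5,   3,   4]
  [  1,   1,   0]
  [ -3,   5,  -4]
det(A) = (5)·((1)(-4) - (0)(5)) - (3)·((1)(-4) - (0)(-3)) + (4)·((1)(5) - (1)(-3))
  = (5)(-4) - (3)(-4) + (4)(8)
  = 24
det(A) = 24 ≠ 0, so A is invertible.

Cofactors Cᵢⱼ = (-1)ⁱ⁺ʲ·Mᵢⱼ:
C = 
  [ -4,   4,   8]
  [ 32,  -8, -34]
  [ -4,   4,   2]

adj(A) = Cᵀ:
adj(A) = 
  [ -4,  32,  -4]
  [  4,  -8,   4]
  [  8, -34,   2]

A⁻¹ = (1/24) · adj(A):
A⁻¹ = 
  [  -1/6,    4/3,   -1/6]
  [   1/6,   -1/3,    1/6]
  [   1/3, -17/12,   1/12]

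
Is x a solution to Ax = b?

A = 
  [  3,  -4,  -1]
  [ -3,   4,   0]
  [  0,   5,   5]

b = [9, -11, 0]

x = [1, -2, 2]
Yes

Ax = [9, -11, 0] = b ✓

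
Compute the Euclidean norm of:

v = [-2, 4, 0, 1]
4.583

||v||₂ = √((-2)² + (4)² + (0)² + (1)²) = √21 = 4.583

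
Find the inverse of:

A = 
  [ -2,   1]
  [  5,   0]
det(A) = (-2)(0) - (1)(5) = -5
For a 2×2 matrix, A⁻¹ = (1/det(A)) · [[d, -b], [-c, a]]
    = (-1/5) · [[0, -1], [-5, -2]]

A⁻¹ = 
  [  0, 1/5]
  [  1, 2/5]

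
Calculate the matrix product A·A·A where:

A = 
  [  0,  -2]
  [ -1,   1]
A^3 = 
  [  2,  -6]
  [ -3,   5]

A² = A·A:
A²[1,1] = (0)(0) + (-2)(-1) = 2
A²[1,2] = (0)(-2) + (-2)(1) = -2
A²[2,1] = (-1)(0) + (1)(-1) = -1
A²[2,2] = (-1)(-2) + (1)(1) = 3
A² = 
  [  2,  -2]
  [ -1,   3]

A^3 = A^2·A:
A^3[1,1] = (2)(0) + (-2)(-1) = 2
A^3[1,2] = (2)(-2) + (-2)(1) = -6
A^3[2,1] = (-1)(0) + (3)(-1) = -3
A^3[2,2] = (-1)(-2) + (3)(1) = 5
A^3 = 
  [  2,  -6]
  [ -3,   5]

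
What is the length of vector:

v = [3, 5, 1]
5.916

||v||₂ = √((3)² + (5)² + (1)²) = √35 = 5.916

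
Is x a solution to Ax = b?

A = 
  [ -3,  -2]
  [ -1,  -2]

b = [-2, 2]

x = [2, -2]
Yes

Ax = [-2, 2] = b ✓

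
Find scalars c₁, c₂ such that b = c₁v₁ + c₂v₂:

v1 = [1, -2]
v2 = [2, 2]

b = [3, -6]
c1 = 3, c2 = 0

b = 3·v1 + 0·v2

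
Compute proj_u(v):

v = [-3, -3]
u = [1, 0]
v·u = (-3)(1) + (-3)(0) = -3
u·u = (1)² + (0)² = 1
proj_u(v) = (v·u / u·u) × u = (-3/1) × u = (-3) × u

proj_u(v) = [-3, 0]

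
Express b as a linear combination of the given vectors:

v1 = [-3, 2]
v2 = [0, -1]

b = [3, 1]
c1 = -1, c2 = -3

b = -1·v1 + -3·v2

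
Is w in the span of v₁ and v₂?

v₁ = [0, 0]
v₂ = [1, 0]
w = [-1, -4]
No

Form the augmented matrix and row-reduce:
[v₁|v₂|w] = 
  [  0,   1,  -1]
  [  0,   0,  -4]
(already in echelon form — no row operations needed)

Row 2 reads [0 0 | -4], i.e. 0 = -4, so the system is inconsistent and w ∉ span{v₁, v₂}.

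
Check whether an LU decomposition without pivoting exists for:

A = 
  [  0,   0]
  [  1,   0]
No.
A[1,1] = 0 but A[2,1] = 1 ≠ 0. Any LU with L unit lower triangular has (LU)[1,1] = U[1,1] and (LU)[2,1] = L[2,1]·U[1,1]; matching A forces U[1,1] = 0, which then forces (LU)[2,1] = 0 ≠ 1. A row swap (pivoting) is required.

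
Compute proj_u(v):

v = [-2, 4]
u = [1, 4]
v·u = (-2)(1) + (4)(4) = 14
u·u = (1)² + (4)² = 17
proj_u(v) = (v·u / u·u) × u = (14/17) × u

proj_u(v) = [14/17, 56/17]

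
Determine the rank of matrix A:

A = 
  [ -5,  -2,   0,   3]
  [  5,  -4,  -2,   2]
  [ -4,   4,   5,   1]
Row reduce:
R2 → R2 + (1)·R1
R3 → R3 - (4/5)·R1
R3 → R3 + (14/15)·R2
REF = 
  [   -5,    -2,     0,     3]
  [    0,    -6,    -2,     5]
  [    0,     0, 47/15, 49/15]
Pivot columns: 1, 2, 3 → 3 pivots.

rank(A) = 3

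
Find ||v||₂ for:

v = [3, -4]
5

||v||₂ = √((3)² + (-4)²) = √25 = 5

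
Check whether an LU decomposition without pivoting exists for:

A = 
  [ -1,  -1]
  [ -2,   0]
Yes.
A[1,1] = -1 ≠ 0, so Gaussian elimination proceeds without a row swap: multiplier ℓ₂₁ = (-2)/(-1) = 2, and U[2,2] = 0 - (2)(-1) = 2.
L = 
  [  1,   0]
  [  2,   1]
U = 
  [ -1,  -1]
  [  0,   2]
Check row 2 of LU: [(2)(-1), (2)(-1) + 2] = [-2, 0] = row 2 of A ✓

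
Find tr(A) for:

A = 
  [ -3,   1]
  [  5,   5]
2

tr(A) = -3 + 5 = 2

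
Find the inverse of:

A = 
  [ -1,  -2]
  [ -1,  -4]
det(A) = (-1)(-4) - (-2)(-1) = 2
For a 2×2 matrix, A⁻¹ = (1/det(A)) · [[d, -b], [-c, a]]
    = (1/2) · [[-4, 2], [1, -1]]

A⁻¹ = 
  [  -2,    1]
  [ 1/2, -1/2]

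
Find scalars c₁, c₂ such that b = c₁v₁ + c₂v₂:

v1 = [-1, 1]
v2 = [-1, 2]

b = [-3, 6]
c1 = 0, c2 = 3

b = 0·v1 + 3·v2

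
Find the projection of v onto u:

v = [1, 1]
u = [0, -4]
proj_u(v) = [0, 1]

v·u = (1)(0) + (1)(-4) = -4
u·u = (0)² + (-4)² = 16
proj_u(v) = (v·u / u·u) × u = (-4/16) × u = (-1/4) × u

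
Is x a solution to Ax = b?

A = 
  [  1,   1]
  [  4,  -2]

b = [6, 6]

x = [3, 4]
No

Ax = [7, 4] ≠ b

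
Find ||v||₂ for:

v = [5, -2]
5.385

||v||₂ = √((5)² + (-2)²) = √29 = 5.385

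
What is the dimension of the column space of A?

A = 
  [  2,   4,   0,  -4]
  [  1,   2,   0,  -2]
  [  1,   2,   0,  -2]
Row reduce:
R2 → R2 - (1/2)·R1
R3 → R3 - (1/2)·R1
REF = 
  [  2,   4,   0,  -4]
  [  0,   0,   0,   0]
  [  0,   0,   0,   0]
Pivot columns: 1 → 1 pivot.
dim(Col(A)) = number of pivot columns = 1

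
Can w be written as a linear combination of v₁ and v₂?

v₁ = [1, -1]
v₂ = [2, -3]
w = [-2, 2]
Yes

Form the augmented matrix and row-reduce:
[v₁|v₂|w] = 
  [  1,   2,  -2]
  [ -1,  -3,   2]
R2 → R2 + (1)·R1
REF = 
  [  1,   2,  -2]
  [  0,  -1,   0]

No row of the form [0 0 | nonzero], so the system is consistent. Back-substitution gives c₁ = -2, c₂ = 0: w = (-2)·v₁ + (0)·v₂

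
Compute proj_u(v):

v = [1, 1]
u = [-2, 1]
v·u = (1)(-2) + (1)(1) = -1
u·u = (-2)² + (1)² = 5
proj_u(v) = (v·u / u·u) × u = (-1/5) × u

proj_u(v) = [2/5, -1/5]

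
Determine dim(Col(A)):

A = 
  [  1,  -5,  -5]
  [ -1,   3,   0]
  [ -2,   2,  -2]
Row reduce:
R2 → R2 + (1)·R1
R3 → R3 + (2)·R1
R3 → R3 - (4)·R2
REF = 
  [  1,  -5,  -5]
  [  0,  -2,  -5]
  [  0,   0,   8]
Pivot columns: 1, 2, 3 → 3 pivots.
dim(Col(A)) = number of pivot columns = 3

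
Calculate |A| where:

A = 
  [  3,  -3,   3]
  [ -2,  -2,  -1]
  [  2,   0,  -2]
Cofactor expansion along row 1:
det(A) = (3)·((-2)(-2) - (-1)(0)) - (-3)·((-2)(-2) - (-1)(2)) + (3)·((-2)(0) - (-2)(2))
  = (3)(4) - (-3)(6) + (3)(4)
  = 42

det(A) = 42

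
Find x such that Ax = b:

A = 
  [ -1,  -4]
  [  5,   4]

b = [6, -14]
x = [-2, -1]

Row reduce the augmented matrix [A|b]:
R2 → R2 + (5)·R1
REF = 
  [ -1,  -4,   6]
  [  0, -16,  16]

Back-substitution:
x₂ = 16 / (-16) = -1
x₁ = (6 - (-4)(-1)) / (-1) = -2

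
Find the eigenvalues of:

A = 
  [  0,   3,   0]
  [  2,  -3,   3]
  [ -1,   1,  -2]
λ = 1, -3 + √6, -3 - √6  (≈ 1, -0.5505, -5.449)

Characteristic polynomial: det(λI - A) = λ³ + 5λ² - 3λ - 3
Testing integer divisors of the constant term: p(1) = 0, so (λ - 1) is a factor:
p(λ) = (λ - 1)(λ² + 6λ + 3)
λ² + 6λ + 3 = 0  ⇒  λ = (-6 ± √((6)² - 4·(3)))/2 = (-6 ± √(24))/2
  = -3 + √6,  -3 - √6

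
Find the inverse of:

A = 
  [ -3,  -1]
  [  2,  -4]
det(A) = (-3)(-4) - (-1)(2) = 14
For a 2×2 matrix, A⁻¹ = (1/det(A)) · [[d, -b], [-c, a]]
    = (1/14) · [[-4, 1], [-2, -3]]

A⁻¹ = 
  [ -2/7,  1/14]
  [ -1/7, -3/14]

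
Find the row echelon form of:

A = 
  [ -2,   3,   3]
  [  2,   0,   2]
Row operations:
R2 → R2 + (1)·R1

Resulting echelon form:
REF = 
  [ -2,   3,   3]
  [  0,   3,   5]

Rank = 2 (number of non-zero pivot rows).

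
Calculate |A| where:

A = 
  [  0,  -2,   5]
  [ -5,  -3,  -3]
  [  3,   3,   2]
-32

Cofactor expansion along row 1:
det(A) = (0)·((-3)(2) - (-3)(3)) - (-2)·((-5)(2) - (-3)(3)) + (5)·((-5)(3) - (-3)(3))
  = (0)(3) - (-2)(-1) + (5)(-6)
  = -32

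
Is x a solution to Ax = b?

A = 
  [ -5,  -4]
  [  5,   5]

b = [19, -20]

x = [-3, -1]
Yes

Ax = [19, -20] = b ✓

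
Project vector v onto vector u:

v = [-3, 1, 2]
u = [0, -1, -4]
v·u = (-3)(0) + (1)(-1) + (2)(-4) = -9
u·u = (0)² + (-1)² + (-4)² = 17
proj_u(v) = (v·u / u·u) × u = (-9/17) × u

proj_u(v) = [0, 9/17, 36/17]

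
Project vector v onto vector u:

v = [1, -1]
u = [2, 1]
v·u = (1)(2) + (-1)(1) = 1
u·u = (2)² + (1)² = 5
proj_u(v) = (v·u / u·u) × u = (1/5) × u

proj_u(v) = [2/5, 1/5]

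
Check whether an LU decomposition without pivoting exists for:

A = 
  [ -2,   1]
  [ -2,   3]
Yes.
A[1,1] = -2 ≠ 0, so Gaussian elimination proceeds without a row swap: multiplier ℓ₂₁ = (-2)/(-2) = 1, and U[2,2] = 3 - (1)(1) = 2.
L = 
  [  1,   0]
  [  1,   1]
U = 
  [ -2,   1]
  [  0,   2]
Check row 2 of LU: [(1)(-2), (1)(1) + 2] = [-2, 3] = row 2 of A ✓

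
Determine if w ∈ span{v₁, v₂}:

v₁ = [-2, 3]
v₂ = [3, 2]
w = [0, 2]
Yes

Form the augmented matrix and row-reduce:
[v₁|v₂|w] = 
  [ -2,   3,   0]
  [  3,   2,   2]
R2 → R2 + (3/2)·R1
REF = 
  [  -2,    3,    0]
  [   0, 13/2,    2]

No row of the form [0 0 | nonzero], so the system is consistent. Back-substitution gives c₁ = 6/13, c₂ = 4/13: w = (6/13)·v₁ + (4/13)·v₂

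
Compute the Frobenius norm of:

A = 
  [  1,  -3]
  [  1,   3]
||A||_F = 4.472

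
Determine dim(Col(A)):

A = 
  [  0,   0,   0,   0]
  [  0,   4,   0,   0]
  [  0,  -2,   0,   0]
Row reduce:
Swap R1 ↔ R2
R3 → R3 + (1/2)·R1
REF = 
  [  0,   4,   0,   0]
  [  0,   0,   0,   0]
  [  0,   0,   0,   0]
Pivot columns: 2 → 1 pivot.
dim(Col(A)) = number of pivot columns = 1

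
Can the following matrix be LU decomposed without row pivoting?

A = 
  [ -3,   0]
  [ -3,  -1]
Yes.
A[1,1] = -3 ≠ 0, so Gaussian elimination proceeds without a row swap: multiplier ℓ₂₁ = (-3)/(-3) = 1, and U[2,2] = -1 - (1)(0) = -1.
L = 
  [  1,   0]
  [  1,   1]
U = 
  [ -3,   0]
  [  0,  -1]
Check row 2 of LU: [(1)(-3), (1)(0) + (-1)] = [-3, -1] = row 2 of A ✓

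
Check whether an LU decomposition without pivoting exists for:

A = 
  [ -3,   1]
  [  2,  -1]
Yes.
A[1,1] = -3 ≠ 0, so Gaussian elimination proceeds without a row swap: multiplier ℓ₂₁ = (2)/(-3) = -2/3, and U[2,2] = -1 - (-2/3)(1) = -1/3.
L = 
  [   1,    0]
  [-2/3,    1]
U = 
  [  -3,    1]
  [   0, -1/3]
Check row 2 of LU: [(-2/3)(-3), (-2/3)(1) + (-1/3)] = [2, -1] = row 2 of A ✓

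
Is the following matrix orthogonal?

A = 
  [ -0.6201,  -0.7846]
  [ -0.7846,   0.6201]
Yes

AᵀA = 
  [  1.0001,   0]
  [  0,   1.0001]
≈ I (equal to I up to the 4-dp rounding of the entries)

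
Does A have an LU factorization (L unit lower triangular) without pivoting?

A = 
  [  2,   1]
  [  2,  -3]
Yes.
A[1,1] = 2 ≠ 0, so Gaussian elimination proceeds without a row swap: multiplier ℓ₂₁ = (2)/(2) = 1, and U[2,2] = -3 - (1)(1) = -4.
L = 
  [  1,   0]
  [  1,   1]
U = 
  [  2,   1]
  [  0,  -4]
Check row 2 of LU: [(1)(2), (1)(1) + (-4)] = [2, -3] = row 2 of A ✓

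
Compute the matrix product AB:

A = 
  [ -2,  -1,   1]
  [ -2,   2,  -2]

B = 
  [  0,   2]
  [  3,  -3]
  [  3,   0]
A is 2×3 and B is 3×2, so AB is 2×2. Each entry is (row of A)·(column of B):
AB[1,1] = (-2)(0) + (-1)(3) + (1)(3) = 0
AB[1,2] = (-2)(2) + (-1)(-3) + (1)(0) = -1
AB[2,1] = (-2)(0) + (2)(3) + (-2)(3) = 0
AB[2,2] = (-2)(2) + (2)(-3) + (-2)(0) = -10

AB = 
  [  0,  -1]
  [  0, -10]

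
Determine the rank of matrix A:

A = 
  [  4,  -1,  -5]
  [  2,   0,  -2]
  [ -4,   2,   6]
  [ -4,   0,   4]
Row reduce:
R2 → R2 - (1/2)·R1
R3 → R3 + (1)·R1
R4 → R4 + (1)·R1
R3 → R3 - (2)·R2
R4 → R4 + (2)·R2
REF = 
  [  4,  -1,  -5]
  [  0, 1/2, 1/2]
  [  0,   0,   0]
  [  0,   0,   0]
Pivot columns: 1, 2 → 2 pivots.

rank(A) = 2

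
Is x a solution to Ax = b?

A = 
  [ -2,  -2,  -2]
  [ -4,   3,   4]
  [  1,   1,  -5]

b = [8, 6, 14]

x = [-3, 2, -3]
Yes

Ax = [8, 6, 14] = b ✓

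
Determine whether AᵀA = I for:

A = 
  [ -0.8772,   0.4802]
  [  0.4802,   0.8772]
Yes

AᵀA = 
  [  1.0001,   0]
  [  0,   1.0001]
≈ I (equal to I up to the 4-dp rounding of the entries)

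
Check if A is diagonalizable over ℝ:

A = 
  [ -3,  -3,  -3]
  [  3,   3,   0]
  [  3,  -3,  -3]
No

Characteristic polynomial: det(λI - A) = λ³ + 3λ² + 9λ - 54
By the rational root theorem any rational root is an integer dividing 54; none of those is a root, so p(λ) has no rational roots and hence (being an irreducible cubic) no repeated roots.
Discriminant of the cubic: Δ = -101331
Δ < 0 ⇒ one real eigenvalue and a complex-conjugate pair: λ ≈ -2.716 + 3.851i, -2.716 - 3.851i, 2.432
Has complex eigenvalues (not diagonalizable over ℝ).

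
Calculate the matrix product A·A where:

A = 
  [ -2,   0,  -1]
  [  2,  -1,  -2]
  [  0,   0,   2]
A² = A·A:
A²[1,1] = (-2)(-2) + (0)(2) + (-1)(0) = 4
A²[1,2] = (-2)(0) + (0)(-1) + (-1)(0) = 0
A²[1,3] = (-2)(-1) + (0)(-2) + (-1)(2) = 0
A²[2,1] = (2)(-2) + (-1)(2) + (-2)(0) = -6
A²[2,2] = (2)(0) + (-1)(-1) + (-2)(0) = 1
A²[2,3] = (2)(-1) + (-1)(-2) + (-2)(2) = -4
A²[3,1] = (0)(-2) + (0)(2) + (2)(0) = 0
A²[3,2] = (0)(0) + (0)(-1) + (2)(0) = 0
A²[3,3] = (0)(-1) + (0)(-2) + (2)(2) = 4
A² = 
  [  4,   0,   0]
  [ -6,   1,  -4]
  [  0,   0,   4]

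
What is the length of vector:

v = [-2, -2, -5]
5.745

||v||₂ = √((-2)² + (-2)² + (-5)²) = √33 = 5.745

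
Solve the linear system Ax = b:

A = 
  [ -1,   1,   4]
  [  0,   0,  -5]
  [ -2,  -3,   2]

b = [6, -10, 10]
x = [0, -2, 2]

Row reduce the augmented matrix [A|b]:
R3 → R3 - (2)·R1
Swap R2 ↔ R3
REF = 
  [ -1,   1,   4,   6]
  [  0,  -5,  -6,  -2]
  [  0,   0,  -5, -10]

Back-substitution:
x₃ = (-10) / (-5) = 2
x₂ = (-2 - (-6)(2)) / (-5) = -2
x₁ = (6 - (1)(-2) - (4)(2)) / (-1) = 0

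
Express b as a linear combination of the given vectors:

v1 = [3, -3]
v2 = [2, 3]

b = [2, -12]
c1 = 2, c2 = -2

b = 2·v1 + -2·v2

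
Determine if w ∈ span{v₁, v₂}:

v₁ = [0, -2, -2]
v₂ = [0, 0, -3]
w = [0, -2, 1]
Yes

Form the augmented matrix and row-reduce:
[v₁|v₂|w] = 
  [  0,   0,   0]
  [ -2,   0,  -2]
  [ -2,  -3,   1]
Swap R1 ↔ R2
R3 → R3 - (1)·R1
Swap R2 ↔ R3
REF = 
  [ -2,   0,  -2]
  [  0,  -3,   3]
  [  0,   0,   0]

No row of the form [0 0 | nonzero], so the system is consistent. Back-substitution gives c₁ = 1, c₂ = -1: w = (1)·v₁ + (-1)·v₂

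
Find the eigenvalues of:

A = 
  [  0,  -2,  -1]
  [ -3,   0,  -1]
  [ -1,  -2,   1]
λ = 2, (-1 + √29)/2, (-1 - √29)/2  (≈ 2, 2.193, -3.193)

Characteristic polynomial: det(λI - A) = λ³ - λ² - 9λ + 14
Testing integer divisors of the constant term: p(2) = 0, so (λ - 2) is a factor:
p(λ) = (λ - 2)(λ² + λ - 7)
λ² + λ - 7 = 0  ⇒  λ = (-1 ± √((1)² - 4·(-7)))/2 = (-1 ± √(29))/2
  = (-1 + √29)/2,  (-1 - √29)/2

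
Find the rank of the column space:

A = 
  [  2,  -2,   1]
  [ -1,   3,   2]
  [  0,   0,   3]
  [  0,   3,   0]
Row reduce:
R2 → R2 + (1/2)·R1
R4 → R4 - (3/2)·R2
R4 → R4 + (5/4)·R3
REF = 
  [  2,  -2,   1]
  [  0,   2, 5/2]
  [  0,   0,   3]
  [  0,   0,   0]
Pivot columns: 1, 2, 3 → 3 pivots.
dim(Col(A)) = number of pivot columns = 3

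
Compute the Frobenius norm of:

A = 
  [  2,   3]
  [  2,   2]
||A||_F = 4.583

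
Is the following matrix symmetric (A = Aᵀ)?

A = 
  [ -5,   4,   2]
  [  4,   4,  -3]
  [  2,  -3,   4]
Yes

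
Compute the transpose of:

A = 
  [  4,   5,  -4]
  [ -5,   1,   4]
Aᵀ = 
  [  4,  -5]
  [  5,   1]
  [ -4,   4]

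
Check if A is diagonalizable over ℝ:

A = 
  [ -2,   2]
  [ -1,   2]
Yes

tr(A) = 0, det(A) = -2
Characteristic polynomial: λ² - tr(A)λ + det(A) = λ² - 2
λ² - 2 = 0  ⇒  λ = (0 ± √((0)² - 4·(-2)))/2 = (0 ± √(8))/2
  = √2,  -√2
Eigenvalues: √2, -√2  (≈ 1.414, -1.414)
The two irrational eigenvalues are distinct (simple), so each has alg. mult. = geom. mult. = 1.
Sum of geometric multiplicities equals n, so A has n independent eigenvectors.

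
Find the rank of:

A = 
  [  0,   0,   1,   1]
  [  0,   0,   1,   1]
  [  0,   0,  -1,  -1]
rank(A) = 1

Row reduce:
R2 → R2 - (1)·R1
R3 → R3 + (1)·R1
REF = 
  [  0,   0,   1,   1]
  [  0,   0,   0,   0]
  [  0,   0,   0,   0]
Pivot columns: 3 → 1 pivot.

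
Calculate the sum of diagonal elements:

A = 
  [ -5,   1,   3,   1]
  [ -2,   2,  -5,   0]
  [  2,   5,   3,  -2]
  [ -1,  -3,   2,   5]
5

tr(A) = -5 + 2 + 3 + 5 = 5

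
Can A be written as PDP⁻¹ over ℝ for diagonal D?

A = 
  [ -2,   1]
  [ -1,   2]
Yes

tr(A) = 0, det(A) = -3
Characteristic polynomial: λ² - tr(A)λ + det(A) = λ² - 3
λ² - 3 = 0  ⇒  λ = (0 ± √((0)² - 4·(-3)))/2 = (0 ± √(12))/2
  = √3,  -√3
Eigenvalues: √3, -√3  (≈ 1.732, -1.732)
The two irrational eigenvalues are distinct (simple), so each has alg. mult. = geom. mult. = 1.
Sum of geometric multiplicities equals n, so A has n independent eigenvectors.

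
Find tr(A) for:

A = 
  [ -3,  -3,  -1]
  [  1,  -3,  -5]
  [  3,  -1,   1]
-5

tr(A) = -3 + -3 + 1 = -5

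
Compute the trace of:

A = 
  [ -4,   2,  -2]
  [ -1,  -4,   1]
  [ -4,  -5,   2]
-6

tr(A) = -4 + -4 + 2 = -6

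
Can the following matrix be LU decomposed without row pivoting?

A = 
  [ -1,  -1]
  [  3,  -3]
Yes.
A[1,1] = -1 ≠ 0, so Gaussian elimination proceeds without a row swap: multiplier ℓ₂₁ = (3)/(-1) = -3, and U[2,2] = -3 - (-3)(-1) = -6.
L = 
  [  1,   0]
  [ -3,   1]
U = 
  [ -1,  -1]
  [  0,  -6]
Check row 2 of LU: [(-3)(-1), (-3)(-1) + (-6)] = [3, -3] = row 2 of A ✓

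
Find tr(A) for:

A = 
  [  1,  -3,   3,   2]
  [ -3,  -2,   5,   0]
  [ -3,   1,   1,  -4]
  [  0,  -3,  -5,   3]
3

tr(A) = 1 + -2 + 1 + 3 = 3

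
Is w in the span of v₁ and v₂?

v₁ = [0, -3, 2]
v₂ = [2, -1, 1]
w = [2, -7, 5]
Yes

Form the augmented matrix and row-reduce:
[v₁|v₂|w] = 
  [  0,   2,   2]
  [ -3,  -1,  -7]
  [  2,   1,   5]
Swap R1 ↔ R2
R3 → R3 + (2/3)·R1
R3 → R3 - (1/6)·R2
REF = 
  [ -3,  -1,  -7]
  [  0,   2,   2]
  [  0,   0,   0]

No row of the form [0 0 | nonzero], so the system is consistent. Back-substitution gives c₁ = 2, c₂ = 1: w = (2)·v₁ + (1)·v₂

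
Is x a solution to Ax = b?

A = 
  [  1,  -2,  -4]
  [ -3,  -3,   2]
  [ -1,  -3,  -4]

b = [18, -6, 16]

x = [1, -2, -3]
No

Ax = [17, -3, 17] ≠ b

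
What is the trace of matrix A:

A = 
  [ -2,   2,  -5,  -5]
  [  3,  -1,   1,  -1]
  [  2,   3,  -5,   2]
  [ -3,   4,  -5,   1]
-7

tr(A) = -2 + -1 + -5 + 1 = -7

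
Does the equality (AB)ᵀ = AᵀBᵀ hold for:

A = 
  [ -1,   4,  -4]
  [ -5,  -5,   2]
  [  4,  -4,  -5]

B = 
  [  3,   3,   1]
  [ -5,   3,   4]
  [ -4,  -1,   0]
No

(AB)ᵀ = 
  [ -7,   2,  52]
  [ 13, -32,   5]
  [ 15, -25, -12]

AᵀBᵀ = 
  [-14,   6,   9]
  [ -7, -51, -11]
  [-11,   6,  14]

The two matrices differ, so (AB)ᵀ ≠ AᵀBᵀ in general. The correct identity is (AB)ᵀ = BᵀAᵀ.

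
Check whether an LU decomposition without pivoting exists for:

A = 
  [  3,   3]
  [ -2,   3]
Yes.
A[1,1] = 3 ≠ 0, so Gaussian elimination proceeds without a row swap: multiplier ℓ₂₁ = (-2)/(3) = -2/3, and U[2,2] = 3 - (-2/3)(3) = 5.
L = 
  [   1,    0]
  [-2/3,    1]
U = 
  [  3,   3]
  [  0,   5]
Check row 2 of LU: [(-2/3)(3), (-2/3)(3) + 5] = [-2, 3] = row 2 of A ✓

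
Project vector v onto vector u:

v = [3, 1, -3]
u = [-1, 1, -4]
v·u = (3)(-1) + (1)(1) + (-3)(-4) = 10
u·u = (-1)² + (1)² + (-4)² = 18
proj_u(v) = (v·u / u·u) × u = (10/18) × u = (5/9) × u

proj_u(v) = [-5/9, 5/9, -20/9]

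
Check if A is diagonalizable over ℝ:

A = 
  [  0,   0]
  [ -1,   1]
Yes

tr(A) = 1, det(A) = 0
Characteristic polynomial: λ² - tr(A)λ + det(A) = λ² - λ
λ² - λ = λ(λ - 1)
Eigenvalues: 1, 0
λ=0: alg. mult. = 1, geom. mult. = 2 - rank(A - (0)I) = 2 - 1 = 1
λ=1: alg. mult. = 1, geom. mult. = 2 - rank(A - (1)I) = 2 - 1 = 1
Sum of geometric multiplicities equals n, so A has n independent eigenvectors.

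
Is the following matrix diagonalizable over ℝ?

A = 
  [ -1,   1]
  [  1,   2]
Yes

tr(A) = 1, det(A) = -3
Characteristic polynomial: λ² - tr(A)λ + det(A) = λ² - λ - 3
λ² - λ - 3 = 0  ⇒  λ = (1 ± √((-1)² - 4·(-3)))/2 = (1 ± √(13))/2
  = (1 + √13)/2,  (1 - √13)/2
Eigenvalues: (1 + √13)/2, (1 - √13)/2  (≈ 2.303, -1.303)
The two irrational eigenvalues are distinct (simple), so each has alg. mult. = geom. mult. = 1.
Sum of geometric multiplicities equals n, so A has n independent eigenvectors.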